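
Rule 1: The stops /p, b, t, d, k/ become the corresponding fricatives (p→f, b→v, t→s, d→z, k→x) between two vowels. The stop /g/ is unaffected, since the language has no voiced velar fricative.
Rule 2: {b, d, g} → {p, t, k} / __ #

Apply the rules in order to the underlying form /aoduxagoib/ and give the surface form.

Rule 1 (intervocalic spirantization): /d/ is a stop between vowels /o/ and /u/, so it spirantizes to the fricative [z]. /aoduxagoib/ → aozuxagoib.
Rule 2 (final devoicing): /b/ is a voiced stop in word-final position, so it devoices to [p]. /aozuxagoib/ → aozuxagoip.

aozuxagoip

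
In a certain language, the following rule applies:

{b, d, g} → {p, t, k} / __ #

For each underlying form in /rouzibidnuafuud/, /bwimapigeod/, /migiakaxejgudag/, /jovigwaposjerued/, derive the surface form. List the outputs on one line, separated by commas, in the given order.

rouzibidnuafuut, bwimapigeot, migiakaxejgudak, jovigwaposjeruet

/rouzibidnuafuud/: /d/ is a voiced stop in word-final position, so it devoices to [t]. → [rouzibidnuafuut].
/bwimapigeod/: /d/ is a voiced stop in word-final position, so it devoices to [t]. → [bwimapigeot].
/migiakaxejgudag/: /g/ is a voiced stop in word-final position, so it devoices to [k]. → [migiakaxejgudak].
/jovigwaposjerued/: /d/ is a voiced stop in word-final position, so it devoices to [t]. → [jovigwaposjeruet].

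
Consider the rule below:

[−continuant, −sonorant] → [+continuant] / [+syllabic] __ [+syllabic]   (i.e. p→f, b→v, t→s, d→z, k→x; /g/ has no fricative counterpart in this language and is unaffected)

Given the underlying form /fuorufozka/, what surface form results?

No segment of /fuorufozka/ meets the structural description of the rule, so the form surfaces unchanged.

fuorufozka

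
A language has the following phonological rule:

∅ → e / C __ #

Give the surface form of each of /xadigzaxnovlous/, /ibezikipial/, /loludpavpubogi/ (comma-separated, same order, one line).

xadigzaxnovlouse, ibezikipiale, loludpavpubogi

/xadigzaxnovlous/: the form ends in the consonant /s/, so [e] is inserted word-finally. → [xadigzaxnovlouse].
/ibezikipial/: the form ends in the consonant /l/, so [e] is inserted word-finally. → [ibezikipiale].
/loludpavpubogi/: the rule's environment is not met; surfaces unchanged as [loludpavpubogi].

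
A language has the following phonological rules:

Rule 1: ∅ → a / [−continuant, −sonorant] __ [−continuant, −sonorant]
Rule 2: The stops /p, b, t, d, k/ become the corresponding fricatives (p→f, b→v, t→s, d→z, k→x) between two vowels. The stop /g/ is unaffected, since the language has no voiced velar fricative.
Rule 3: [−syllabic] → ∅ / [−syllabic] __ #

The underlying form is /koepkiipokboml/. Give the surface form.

Rule 1 (stop-cluster a-epenthesis): /p/ and /k/ form a stop–stop cluster, so [a] is inserted between them. /k/ and /b/ form a stop–stop cluster, so [a] is inserted between them. /koepkiipokboml/ → koepakiipokaboml.
Rule 2 (intervocalic spirantization): /p/ is a stop between vowels /e/ and /a/, so it spirantizes to the fricative [f]. /k/ is a stop between vowels /a/ and /i/, so it spirantizes to the fricative [x]. /p/ is a stop between vowels /i/ and /o/, so it spirantizes to the fricative [f]. /k/ is a stop between vowels /o/ and /a/, so it spirantizes to the fricative [x]. /b/ is a stop between vowels /a/ and /o/, so it spirantizes to the fricative [v]. /koepakiipokaboml/ → koefaxiifoxavoml.
Rule 3 (final cluster simplification): /l/ is the second consonant of a word-final cluster /ml/, so it deletes. /koefaxiifoxavoml/ → koefaxiifoxavom.

koefaxiifoxavom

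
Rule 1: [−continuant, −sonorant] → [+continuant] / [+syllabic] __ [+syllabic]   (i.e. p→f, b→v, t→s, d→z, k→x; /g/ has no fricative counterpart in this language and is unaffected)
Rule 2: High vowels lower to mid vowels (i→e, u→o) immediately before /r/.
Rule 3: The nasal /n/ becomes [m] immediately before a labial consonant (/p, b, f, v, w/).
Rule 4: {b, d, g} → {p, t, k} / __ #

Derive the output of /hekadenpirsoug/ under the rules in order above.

Rule 1 (intervocalic spirantization): /k/ is a stop between vowels /e/ and /a/, so it spirantizes to the fricative [x]. /d/ is a stop between vowels /a/ and /e/, so it spirantizes to the fricative [z]. /hekadenpirsoug/ → hexazenpirsoug.
Rule 2 (pre-rhotic lowering): /i/ is a high vowel immediately before /r/, so it lowers to [e]. /hexazenpirsoug/ → hexazenpersoug.
Rule 3 (nasal place assimilation): /n/ precedes the labial consonant /p/, so it assimilates in place to [m]. /hexazenpersoug/ → hexazempersoug.
Rule 4 (final devoicing): /g/ is a voiced stop in word-final position, so it devoices to [k]. /hexazempersoug/ → hexazempersouk.

hexazempersouk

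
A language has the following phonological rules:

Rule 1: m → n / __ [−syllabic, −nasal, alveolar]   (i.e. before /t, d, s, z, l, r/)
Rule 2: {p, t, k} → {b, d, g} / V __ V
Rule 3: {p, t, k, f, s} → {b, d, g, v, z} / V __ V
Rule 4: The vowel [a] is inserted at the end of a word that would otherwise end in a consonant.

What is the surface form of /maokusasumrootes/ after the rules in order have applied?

maoguzazunroodesa

Rule 1 (nasal place assimilation): /m/ precedes the alveolar consonant /r/, so it assimilates in place to [n]. /maokusasumrootes/ → maokusasunrootes.
Rule 2 (intervocalic voicing): /k/ is a voiceless stop between vowels /o/ and /u/, so it voices to [g]. /t/ is a voiceless stop between vowels /o/ and /e/, so it voices to [d]. /maokusasunrootes/ → maogusasunroodes.
Rule 3 (intervocalic voicing): /s/ is a voiceless obstruent between vowels /u/ and /a/, so it voices to [z]. /s/ is a voiceless obstruent between vowels /a/ and /u/, so it voices to [z]. /maogusasunroodes/ → maoguzazunroodes.
Rule 4 (final a-epenthesis): the form ends in the consonant /s/, so [a] is inserted word-finally. /maoguzazunroodes/ → maoguzazunroodesa.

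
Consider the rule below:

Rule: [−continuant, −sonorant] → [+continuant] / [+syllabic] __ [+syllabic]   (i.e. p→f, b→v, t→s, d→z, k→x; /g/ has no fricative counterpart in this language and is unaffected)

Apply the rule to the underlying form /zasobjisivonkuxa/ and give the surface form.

zasobjisivonkuxa

No segment of /zasobjisivonkuxa/ meets the structural description of the rule, so the form surfaces unchanged.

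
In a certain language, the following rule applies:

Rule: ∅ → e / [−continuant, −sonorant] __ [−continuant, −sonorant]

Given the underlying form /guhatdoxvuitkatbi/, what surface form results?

guhatedoxvuitekatebi

/t/ and /d/ form a stop–stop cluster, so [e] is inserted between them.
/t/ and /k/ form a stop–stop cluster, so [e] is inserted between them.
/t/ and /b/ form a stop–stop cluster, so [e] is inserted between them.
Surface form: [guhatedoxvuitekatebi].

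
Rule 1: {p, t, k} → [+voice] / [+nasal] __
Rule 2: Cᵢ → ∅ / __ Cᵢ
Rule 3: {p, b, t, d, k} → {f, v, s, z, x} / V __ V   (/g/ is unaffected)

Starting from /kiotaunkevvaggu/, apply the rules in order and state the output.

kiosaungevagu

Rule 1 (post-nasal voicing): /k/ is a voiceless stop immediately after the nasal /n/, so it voices to [g]. /kiotaunkevvaggu/ → kiotaungevvaggu.
Rule 2 (degemination): /vv/ is a geminate; the first /v/ deletes. /gg/ is a geminate; the first /g/ deletes. /kiotaungevvaggu/ → kiotaungevagu.
Rule 3 (intervocalic spirantization): /t/ is a stop between vowels /o/ and /a/, so it spirantizes to the fricative [s]. /kiotaungevagu/ → kiosaungevagu.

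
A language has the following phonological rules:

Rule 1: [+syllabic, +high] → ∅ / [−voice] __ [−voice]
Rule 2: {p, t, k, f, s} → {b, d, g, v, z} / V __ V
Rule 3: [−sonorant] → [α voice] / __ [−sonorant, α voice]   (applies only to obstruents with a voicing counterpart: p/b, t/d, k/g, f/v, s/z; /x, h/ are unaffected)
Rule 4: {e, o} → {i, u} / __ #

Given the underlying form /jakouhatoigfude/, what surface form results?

jagouhadoikfudi

Rule 1 (high vowel syncope): no segment meets the environment; /jakouhatoigfude/ is unchanged.
Rule 2 (intervocalic voicing): /k/ is a voiceless obstruent between vowels /a/ and /o/, so it voices to [g]. /t/ is a voiceless obstruent between vowels /a/ and /o/, so it voices to [d]. /jakouhatoigfude/ → jagouhadoigfude.
Rule 3 (regressive voicing assimilation): /g/ precedes the voiceless obstruent /f/, so it devoices to [k] by assimilation. /jagouhadoigfude/ → jagouhadoikfude.
Rule 4 (final vowel raising): /e/ is a mid vowel in word-final position, so it raises to [i]. /jagouhadoikfude/ → jagouhadoikfudi.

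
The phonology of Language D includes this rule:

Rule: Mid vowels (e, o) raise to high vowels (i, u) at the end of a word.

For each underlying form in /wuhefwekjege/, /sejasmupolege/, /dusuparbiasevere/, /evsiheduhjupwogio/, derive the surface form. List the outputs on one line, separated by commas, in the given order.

/wuhefwekjege/: /e/ is a mid vowel in word-final position, so it raises to [i]. → [wuhefwekjegi].
/sejasmupolege/: /e/ is a mid vowel in word-final position, so it raises to [i]. → [sejasmupolegi].
/dusuparbiasevere/: /e/ is a mid vowel in word-final position, so it raises to [i]. → [dusuparbiaseveri].
/evsiheduhjupwogio/: /o/ is a mid vowel in word-final position, so it raises to [u]. → [evsiheduhjupwogiu].

wuhefwekjegi, sejasmupolegi, dusuparbiaseveri, evsiheduhjupwogiu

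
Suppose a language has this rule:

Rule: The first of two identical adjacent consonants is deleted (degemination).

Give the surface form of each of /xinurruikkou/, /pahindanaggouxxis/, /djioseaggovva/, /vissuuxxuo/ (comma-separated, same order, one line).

xinuruikou, pahindanagouxis, djioseagova, visuuxuo

/xinurruikkou/: /rr/ is a geminate; the first /r/ deletes. /kk/ is a geminate; the first /k/ deletes. → [xinuruikou].
/pahindanaggouxxis/: /gg/ is a geminate; the first /g/ deletes. /xx/ is a geminate; the first /x/ deletes. → [pahindanagouxis].
/djioseaggovva/: /gg/ is a geminate; the first /g/ deletes. /vv/ is a geminate; the first /v/ deletes. → [djioseagova].
/vissuuxxuo/: /ss/ is a geminate; the first /s/ deletes. /xx/ is a geminate; the first /x/ deletes. → [visuuxuo].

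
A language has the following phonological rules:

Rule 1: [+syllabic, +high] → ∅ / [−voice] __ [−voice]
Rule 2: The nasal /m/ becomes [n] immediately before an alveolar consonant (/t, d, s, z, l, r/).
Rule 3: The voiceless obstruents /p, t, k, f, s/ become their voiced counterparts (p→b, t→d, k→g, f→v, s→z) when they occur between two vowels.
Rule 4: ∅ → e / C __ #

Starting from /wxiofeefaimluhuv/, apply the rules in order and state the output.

wxioveevainluhuve

Rule 1 (high vowel syncope): no segment meets the environment; /wxiofeefaimluhuv/ is unchanged.
Rule 2 (nasal place assimilation): /m/ precedes the alveolar consonant /l/, so it assimilates in place to [n]. /wxiofeefaimluhuv/ → wxiofeefainluhuv.
Rule 3 (intervocalic voicing): /f/ is a voiceless obstruent between vowels /o/ and /e/, so it voices to [v]. /f/ is a voiceless obstruent between vowels /e/ and /a/, so it voices to [v]. /wxiofeefainluhuv/ → wxioveevainluhuv.
Rule 4 (final e-epenthesis): the form ends in the consonant /v/, so [e] is inserted word-finally. /wxioveevainluhuv/ → wxioveevainluhuve.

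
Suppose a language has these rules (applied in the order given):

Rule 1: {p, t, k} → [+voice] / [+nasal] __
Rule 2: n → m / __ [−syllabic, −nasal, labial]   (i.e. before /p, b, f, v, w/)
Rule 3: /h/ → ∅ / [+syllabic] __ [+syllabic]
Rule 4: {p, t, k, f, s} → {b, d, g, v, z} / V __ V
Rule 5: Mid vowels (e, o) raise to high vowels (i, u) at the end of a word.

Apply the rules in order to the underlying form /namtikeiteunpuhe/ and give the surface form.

Rule 1 (post-nasal voicing): /t/ is a voiceless stop immediately after the nasal /m/, so it voices to [d]. /p/ is a voiceless stop immediately after the nasal /n/, so it voices to [b]. /namtikeiteunpuhe/ → namdikeiteunbuhe.
Rule 2 (nasal place assimilation): /n/ precedes the labial consonant /b/, so it assimilates in place to [m]. /namdikeiteunbuhe/ → namdikeiteumbuhe.
Rule 3 (intervocalic h-deletion): /h/ occurs between vowels /u/ and /e/, so it deletes. /namdikeiteumbuhe/ → namdikeiteumbue.
Rule 4 (intervocalic voicing): /k/ is a voiceless obstruent between vowels /i/ and /e/, so it voices to [g]. /t/ is a voiceless obstruent between vowels /i/ and /e/, so it voices to [d]. /namdikeiteumbue/ → namdigeideumbue.
Rule 5 (final vowel raising): /e/ is a mid vowel in word-final position, so it raises to [i]. /namdigeideumbue/ → namdigeideumbui.

namdigeideumbui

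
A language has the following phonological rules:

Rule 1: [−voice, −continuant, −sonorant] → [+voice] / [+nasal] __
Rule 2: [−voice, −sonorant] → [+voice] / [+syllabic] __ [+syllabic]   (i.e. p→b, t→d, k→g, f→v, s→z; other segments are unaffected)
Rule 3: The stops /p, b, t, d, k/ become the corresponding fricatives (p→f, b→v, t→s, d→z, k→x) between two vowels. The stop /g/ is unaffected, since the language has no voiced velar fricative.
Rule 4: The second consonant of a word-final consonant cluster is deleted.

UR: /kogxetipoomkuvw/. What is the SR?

Rule 1 (post-nasal voicing): /k/ is a voiceless stop immediately after the nasal /m/, so it voices to [g]. /kogxetipoomkuvw/ → kogxetipoomguvw.
Rule 2 (intervocalic voicing): /t/ is a voiceless obstruent between vowels /e/ and /i/, so it voices to [d]. /p/ is a voiceless obstruent between vowels /i/ and /o/, so it voices to [b]. /kogxetipoomguvw/ → kogxediboomguvw.
Rule 3 (intervocalic spirantization): /d/ is a stop between vowels /e/ and /i/, so it spirantizes to the fricative [z]. /b/ is a stop between vowels /i/ and /o/, so it spirantizes to the fricative [v]. /kogxediboomguvw/ → kogxezivoomguvw.
Rule 4 (final cluster simplification): /w/ is the second consonant of a word-final cluster /vw/, so it deletes. /kogxezivoomguvw/ → kogxezivoomguv.

kogxezivoomguv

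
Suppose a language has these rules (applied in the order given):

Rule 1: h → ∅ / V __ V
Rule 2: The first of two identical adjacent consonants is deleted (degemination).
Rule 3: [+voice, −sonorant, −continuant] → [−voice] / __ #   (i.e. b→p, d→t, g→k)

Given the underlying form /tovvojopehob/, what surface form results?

Rule 1 (intervocalic h-deletion): /h/ occurs between vowels /e/ and /o/, so it deletes. /tovvojopehob/ → tovvojopeob.
Rule 2 (degemination): /vv/ is a geminate; the first /v/ deletes. /tovvojopeob/ → tovojopeob.
Rule 3 (final devoicing): /b/ is a voiced stop in word-final position, so it devoices to [p]. /tovojopeob/ → tovojopeop.

tovojopeop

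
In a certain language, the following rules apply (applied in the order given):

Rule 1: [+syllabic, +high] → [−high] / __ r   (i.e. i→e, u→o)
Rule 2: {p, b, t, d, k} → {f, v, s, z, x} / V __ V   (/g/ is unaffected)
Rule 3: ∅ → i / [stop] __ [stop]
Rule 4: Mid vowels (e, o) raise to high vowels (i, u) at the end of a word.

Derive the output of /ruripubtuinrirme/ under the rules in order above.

Rule 1 (pre-rhotic lowering): /u/ is a high vowel immediately before /r/, so it lowers to [o]. /i/ is a high vowel immediately before /r/, so it lowers to [e]. /ruripubtuinrirme/ → roripubtuinrerme.
Rule 2 (intervocalic spirantization): /p/ is a stop between vowels /i/ and /u/, so it spirantizes to the fricative [f]. /roripubtuinrerme/ → rorifubtuinrerme.
Rule 3 (stop-cluster i-epenthesis): /b/ and /t/ form a stop–stop cluster, so [i] is inserted between them. /rorifubtuinrerme/ → rorifubituinrerme.
Rule 4 (final vowel raising): /e/ is a mid vowel in word-final position, so it raises to [i]. /rorifubituinrerme/ → rorifubituinrermi.

rorifubituinrermi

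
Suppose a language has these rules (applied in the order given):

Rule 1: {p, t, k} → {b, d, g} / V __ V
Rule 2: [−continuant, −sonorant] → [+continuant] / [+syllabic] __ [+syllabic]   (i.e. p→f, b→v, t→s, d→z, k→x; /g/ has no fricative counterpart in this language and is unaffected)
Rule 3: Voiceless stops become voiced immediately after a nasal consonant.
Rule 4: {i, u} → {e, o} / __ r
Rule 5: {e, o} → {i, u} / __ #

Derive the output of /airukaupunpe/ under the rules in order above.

aerugauvunbi

Rule 1 (intervocalic voicing): /k/ is a voiceless stop between vowels /u/ and /a/, so it voices to [g]. /p/ is a voiceless stop between vowels /u/ and /u/, so it voices to [b]. /airukaupunpe/ → airugaubunpe.
Rule 2 (intervocalic spirantization): /b/ is a stop between vowels /u/ and /u/, so it spirantizes to the fricative [v]. /airugaubunpe/ → airugauvunpe.
Rule 3 (post-nasal voicing): /p/ is a voiceless stop immediately after the nasal /n/, so it voices to [b]. /airugauvunpe/ → airugauvunbe.
Rule 4 (pre-rhotic lowering): /i/ is a high vowel immediately before /r/, so it lowers to [e]. /airugauvunbe/ → aerugauvunbe.
Rule 5 (final vowel raising): /e/ is a mid vowel in word-final position, so it raises to [i]. /aerugauvunbe/ → aerugauvunbi.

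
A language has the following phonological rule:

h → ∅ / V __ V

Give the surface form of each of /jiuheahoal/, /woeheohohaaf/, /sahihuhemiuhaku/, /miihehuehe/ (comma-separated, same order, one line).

jiueaoal, woeeooaaf, saiuemiuaku, miieuee

/jiuheahoal/: /h/ occurs between vowels /u/ and /e/, so it deletes. /h/ occurs between vowels /a/ and /o/, so it deletes. → [jiueaoal].
/woeheohohaaf/: /h/ occurs between vowels /e/ and /e/, so it deletes. /h/ occurs between vowels /o/ and /o/, so it deletes. /h/ occurs between vowels /o/ and /a/, so it deletes. → [woeeooaaf].
/sahihuhemiuhaku/: /h/ occurs between vowels /a/ and /i/, so it deletes. /h/ occurs between vowels /i/ and /u/, so it deletes. /h/ occurs between vowels /u/ and /e/, so it deletes. /h/ occurs between vowels /u/ and /a/, so it deletes. → [saiuemiuaku].
/miihehuehe/: /h/ occurs between vowels /i/ and /e/, so it deletes. /h/ occurs between vowels /e/ and /u/, so it deletes. /h/ occurs between vowels /e/ and /e/, so it deletes. → [miieuee].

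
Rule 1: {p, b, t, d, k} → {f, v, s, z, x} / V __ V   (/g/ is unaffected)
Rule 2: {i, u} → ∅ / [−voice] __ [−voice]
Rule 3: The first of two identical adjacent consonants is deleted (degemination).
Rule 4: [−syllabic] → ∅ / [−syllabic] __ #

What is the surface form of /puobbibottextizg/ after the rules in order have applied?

puobivotextiz

Rule 1 (intervocalic spirantization): /b/ is a stop between vowels /i/ and /o/, so it spirantizes to the fricative [v]. /puobbibottextizg/ → puobbivottextizg.
Rule 2 (high vowel syncope): no segment meets the environment; /puobbivottextizg/ is unchanged.
Rule 3 (degemination): /bb/ is a geminate; the first /b/ deletes. /tt/ is a geminate; the first /t/ deletes. /puobbivottextizg/ → puobivotextizg.
Rule 4 (final cluster simplification): /g/ is the second consonant of a word-final cluster /zg/, so it deletes. /puobivotextizg/ → puobivotextiz.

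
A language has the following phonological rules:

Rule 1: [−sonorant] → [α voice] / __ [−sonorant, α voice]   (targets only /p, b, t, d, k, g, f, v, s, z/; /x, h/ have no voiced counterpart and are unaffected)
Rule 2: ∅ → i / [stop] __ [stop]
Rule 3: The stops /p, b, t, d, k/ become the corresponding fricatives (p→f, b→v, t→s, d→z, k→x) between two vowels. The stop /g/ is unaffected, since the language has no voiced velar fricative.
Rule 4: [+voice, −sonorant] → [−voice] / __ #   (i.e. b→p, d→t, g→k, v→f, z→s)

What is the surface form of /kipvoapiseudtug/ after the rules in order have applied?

Rule 1 (regressive voicing assimilation): /p/ precedes the voiced obstruent /v/, so it voices to [b] by assimilation. /d/ precedes the voiceless obstruent /t/, so it devoices to [t] by assimilation. /kipvoapiseudtug/ → kibvoapiseuttug.
Rule 2 (stop-cluster i-epenthesis): /t/ and /t/ form a stop–stop cluster, so [i] is inserted between them. /kibvoapiseuttug/ → kibvoapiseutitug.
Rule 3 (intervocalic spirantization): /p/ is a stop between vowels /a/ and /i/, so it spirantizes to the fricative [f]. /t/ is a stop between vowels /u/ and /i/, so it spirantizes to the fricative [s]. /t/ is a stop between vowels /i/ and /u/, so it spirantizes to the fricative [s]. /kibvoapiseutitug/ → kibvoafiseusisug.
Rule 4 (final devoicing): /g/ is a voiced obstruent in word-final position, so it devoices to [k]. /kibvoafiseusisug/ → kibvoafiseusisuk.

kibvoafiseusisuk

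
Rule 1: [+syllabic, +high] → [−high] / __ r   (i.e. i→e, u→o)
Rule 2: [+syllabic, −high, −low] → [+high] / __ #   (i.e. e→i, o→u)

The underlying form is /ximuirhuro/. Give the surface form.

ximuerhoru

Rule 1 (pre-rhotic lowering): /i/ is a high vowel immediately before /r/, so it lowers to [e]. /u/ is a high vowel immediately before /r/, so it lowers to [o]. /ximuirhuro/ → ximuerhoro.
Rule 2 (final vowel raising): /o/ is a mid vowel in word-final position, so it raises to [u]. /ximuerhoro/ → ximuerhoru.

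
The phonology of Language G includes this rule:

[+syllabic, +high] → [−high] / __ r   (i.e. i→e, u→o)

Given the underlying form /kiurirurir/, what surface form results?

Scanning /kiurirurir/: /i/ at position 2 is not in the conditioning environment; /u/ is a high vowel immediately before /r/, so it lowers to [o]; /i/ is a high vowel immediately before /r/, so it lowers to [e]; /u/ is a high vowel immediately before /r/, so it lowers to [o]; /i/ is a high vowel immediately before /r/, so it lowers to [e].
Result: [kiorerorer].

kiorerorer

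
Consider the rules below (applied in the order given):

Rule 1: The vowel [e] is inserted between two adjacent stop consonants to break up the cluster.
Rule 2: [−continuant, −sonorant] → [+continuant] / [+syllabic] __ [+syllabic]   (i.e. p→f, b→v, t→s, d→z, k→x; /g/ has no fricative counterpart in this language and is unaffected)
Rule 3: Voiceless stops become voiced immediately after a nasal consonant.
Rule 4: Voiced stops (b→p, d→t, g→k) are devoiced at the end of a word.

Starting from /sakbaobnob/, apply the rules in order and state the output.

saxevaobnop

Rule 1 (stop-cluster e-epenthesis): /k/ and /b/ form a stop–stop cluster, so [e] is inserted between them. /sakbaobnob/ → sakebaobnob.
Rule 2 (intervocalic spirantization): /k/ is a stop between vowels /a/ and /e/, so it spirantizes to the fricative [x]. /b/ is a stop between vowels /e/ and /a/, so it spirantizes to the fricative [v]. /sakebaobnob/ → saxevaobnob.
Rule 3 (post-nasal voicing): no segment meets the environment; /saxevaobnob/ is unchanged.
Rule 4 (final devoicing): /b/ is a voiced stop in word-final position, so it devoices to [p]. /saxevaobnob/ → saxevaobnop.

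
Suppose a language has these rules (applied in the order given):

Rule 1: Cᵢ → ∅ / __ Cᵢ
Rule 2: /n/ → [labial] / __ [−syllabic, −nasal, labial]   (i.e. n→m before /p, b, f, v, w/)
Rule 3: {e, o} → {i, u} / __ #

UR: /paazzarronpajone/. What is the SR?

paazarompajoni

Rule 1 (degemination): /zz/ is a geminate; the first /z/ deletes. /rr/ is a geminate; the first /r/ deletes. /paazzarronpajone/ → paazaronpajone.
Rule 2 (nasal place assimilation): /n/ precedes the labial consonant /p/, so it assimilates in place to [m]. /paazaronpajone/ → paazarompajone.
Rule 3 (final vowel raising): /e/ is a mid vowel in word-final position, so it raises to [i]. /paazarompajone/ → paazarompajoni.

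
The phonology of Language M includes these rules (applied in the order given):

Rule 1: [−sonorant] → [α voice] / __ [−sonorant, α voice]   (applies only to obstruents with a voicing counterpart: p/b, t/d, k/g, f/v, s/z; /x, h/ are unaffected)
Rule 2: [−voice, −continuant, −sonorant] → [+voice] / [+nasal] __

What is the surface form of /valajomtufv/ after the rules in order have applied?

Rule 1 (regressive voicing assimilation): /f/ precedes the voiced obstruent /v/, so it voices to [v] by assimilation. /valajomtufv/ → valajomtuvv.
Rule 2 (post-nasal voicing): /t/ is a voiceless stop immediately after the nasal /m/, so it voices to [d]. /valajomtuvv/ → valajomduvv.

valajomduvv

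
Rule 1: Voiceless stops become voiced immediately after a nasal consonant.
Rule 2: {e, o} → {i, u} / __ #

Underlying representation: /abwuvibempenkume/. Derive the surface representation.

abwuvibembengumi

Rule 1 (post-nasal voicing): /p/ is a voiceless stop immediately after the nasal /m/, so it voices to [b]. /k/ is a voiceless stop immediately after the nasal /n/, so it voices to [g]. /abwuvibempenkume/ → abwuvibembengume.
Rule 2 (final vowel raising): /e/ is a mid vowel in word-final position, so it raises to [i]. /abwuvibembengume/ → abwuvibembengumi.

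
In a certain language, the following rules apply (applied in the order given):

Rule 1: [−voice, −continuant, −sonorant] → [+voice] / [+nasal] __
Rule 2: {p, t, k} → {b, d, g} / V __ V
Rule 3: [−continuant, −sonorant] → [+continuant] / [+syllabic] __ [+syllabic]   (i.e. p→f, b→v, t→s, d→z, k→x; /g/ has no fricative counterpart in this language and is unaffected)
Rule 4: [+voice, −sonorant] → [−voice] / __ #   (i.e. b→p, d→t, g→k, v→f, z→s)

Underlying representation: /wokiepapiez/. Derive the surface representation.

wogievavies

Rule 1 (post-nasal voicing): no segment meets the environment; /wokiepapiez/ is unchanged.
Rule 2 (intervocalic voicing): /k/ is a voiceless stop between vowels /o/ and /i/, so it voices to [g]. /p/ is a voiceless stop between vowels /e/ and /a/, so it voices to [b]. /p/ is a voiceless stop between vowels /a/ and /i/, so it voices to [b]. /wokiepapiez/ → wogiebabiez.
Rule 3 (intervocalic spirantization): /b/ is a stop between vowels /e/ and /a/, so it spirantizes to the fricative [v]. /b/ is a stop between vowels /a/ and /i/, so it spirantizes to the fricative [v]. /wogiebabiez/ → wogievaviez.
Rule 4 (final devoicing): /z/ is a voiced obstruent in word-final position, so it devoices to [s]. /wogievaviez/ → wogievavies.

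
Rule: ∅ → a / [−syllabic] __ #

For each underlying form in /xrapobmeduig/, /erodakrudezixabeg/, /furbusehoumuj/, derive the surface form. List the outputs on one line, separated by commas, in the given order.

/xrapobmeduig/: the form ends in the consonant /g/, so [a] is inserted word-finally. → [xrapobmeduiga].
/erodakrudezixabeg/: the form ends in the consonant /g/, so [a] is inserted word-finally. → [erodakrudezixabega].
/furbusehoumuj/: the form ends in the consonant /j/, so [a] is inserted word-finally. → [furbusehoumuja].

xrapobmeduiga, erodakrudezixabega, furbusehoumuja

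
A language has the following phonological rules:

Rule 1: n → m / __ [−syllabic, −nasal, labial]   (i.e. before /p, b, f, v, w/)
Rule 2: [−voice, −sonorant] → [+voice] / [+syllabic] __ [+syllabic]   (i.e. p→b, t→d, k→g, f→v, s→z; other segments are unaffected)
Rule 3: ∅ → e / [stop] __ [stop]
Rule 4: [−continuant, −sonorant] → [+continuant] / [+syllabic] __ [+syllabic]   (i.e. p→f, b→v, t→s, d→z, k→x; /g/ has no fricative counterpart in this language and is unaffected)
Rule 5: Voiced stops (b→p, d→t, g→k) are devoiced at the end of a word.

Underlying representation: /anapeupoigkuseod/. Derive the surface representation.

anaveuvoigexuzeot

Rule 1 (nasal place assimilation): no segment meets the environment; /anapeupoigkuseod/ is unchanged.
Rule 2 (intervocalic voicing): /p/ is a voiceless obstruent between vowels /a/ and /e/, so it voices to [b]. /p/ is a voiceless obstruent between vowels /u/ and /o/, so it voices to [b]. /s/ is a voiceless obstruent between vowels /u/ and /e/, so it voices to [z]. /anapeupoigkuseod/ → anabeuboigkuzeod.
Rule 3 (stop-cluster e-epenthesis): /g/ and /k/ form a stop–stop cluster, so [e] is inserted between them. /anabeuboigkuzeod/ → anabeuboigekuzeod.
Rule 4 (intervocalic spirantization): /b/ is a stop between vowels /a/ and /e/, so it spirantizes to the fricative [v]. /b/ is a stop between vowels /u/ and /o/, so it spirantizes to the fricative [v]. /k/ is a stop between vowels /e/ and /u/, so it spirantizes to the fricative [x]. /anabeuboigekuzeod/ → anaveuvoigexuzeod.
Rule 5 (final devoicing): /d/ is a voiced stop in word-final position, so it devoices to [t]. /anaveuvoigexuzeod/ → anaveuvoigexuzeot.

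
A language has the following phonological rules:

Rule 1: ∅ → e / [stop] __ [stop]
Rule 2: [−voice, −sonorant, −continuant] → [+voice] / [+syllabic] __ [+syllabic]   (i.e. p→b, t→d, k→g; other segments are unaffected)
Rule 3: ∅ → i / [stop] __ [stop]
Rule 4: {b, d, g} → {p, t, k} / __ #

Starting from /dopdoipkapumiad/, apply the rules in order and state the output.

dobedoibegabumiat

Rule 1 (stop-cluster e-epenthesis): /p/ and /d/ form a stop–stop cluster, so [e] is inserted between them. /p/ and /k/ form a stop–stop cluster, so [e] is inserted between them. /dopdoipkapumiad/ → dopedoipekapumiad.
Rule 2 (intervocalic voicing): /p/ is a voiceless stop between vowels /o/ and /e/, so it voices to [b]. /p/ is a voiceless stop between vowels /i/ and /e/, so it voices to [b]. /k/ is a voiceless stop between vowels /e/ and /a/, so it voices to [g]. /p/ is a voiceless stop between vowels /a/ and /u/, so it voices to [b]. /dopedoipekapumiad/ → dobedoibegabumiad.
Rule 3 (stop-cluster i-epenthesis): no segment meets the environment; /dobedoibegabumiad/ is unchanged.
Rule 4 (final devoicing): /d/ is a voiced stop in word-final position, so it devoices to [t]. /dobedoibegabumiad/ → dobedoibegabumiat.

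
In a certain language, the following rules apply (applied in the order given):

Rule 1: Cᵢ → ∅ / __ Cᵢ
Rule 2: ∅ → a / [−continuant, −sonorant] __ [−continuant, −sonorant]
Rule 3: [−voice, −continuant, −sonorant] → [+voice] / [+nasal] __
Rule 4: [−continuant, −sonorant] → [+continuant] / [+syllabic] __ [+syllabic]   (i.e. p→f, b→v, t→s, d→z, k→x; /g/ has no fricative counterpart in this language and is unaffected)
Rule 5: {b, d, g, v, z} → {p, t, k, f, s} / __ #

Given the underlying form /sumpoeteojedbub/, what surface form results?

sumboeseojezavup

Rule 1 (degemination): no segment meets the environment; /sumpoeteojedbub/ is unchanged.
Rule 2 (stop-cluster a-epenthesis): /d/ and /b/ form a stop–stop cluster, so [a] is inserted between them. /sumpoeteojedbub/ → sumpoeteojedabub.
Rule 3 (post-nasal voicing): /p/ is a voiceless stop immediately after the nasal /m/, so it voices to [b]. /sumpoeteojedabub/ → sumboeteojedabub.
Rule 4 (intervocalic spirantization): /t/ is a stop between vowels /e/ and /e/, so it spirantizes to the fricative [s]. /d/ is a stop between vowels /e/ and /a/, so it spirantizes to the fricative [z]. /b/ is a stop between vowels /a/ and /u/, so it spirantizes to the fricative [v]. /sumboeteojedabub/ → sumboeseojezavub.
Rule 5 (final devoicing): /b/ is a voiced obstruent in word-final position, so it devoices to [p]. /sumboeseojezavub/ → sumboeseojezavup.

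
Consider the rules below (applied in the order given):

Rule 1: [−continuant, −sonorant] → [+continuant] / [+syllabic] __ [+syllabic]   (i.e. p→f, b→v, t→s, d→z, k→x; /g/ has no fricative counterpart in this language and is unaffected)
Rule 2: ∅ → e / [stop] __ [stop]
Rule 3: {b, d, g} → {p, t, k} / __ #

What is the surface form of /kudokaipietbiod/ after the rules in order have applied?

Rule 1 (intervocalic spirantization): /d/ is a stop between vowels /u/ and /o/, so it spirantizes to the fricative [z]. /k/ is a stop between vowels /o/ and /a/, so it spirantizes to the fricative [x]. /p/ is a stop between vowels /i/ and /i/, so it spirantizes to the fricative [f]. /kudokaipietbiod/ → kuzoxaifietbiod.
Rule 2 (stop-cluster e-epenthesis): /t/ and /b/ form a stop–stop cluster, so [e] is inserted between them. /kuzoxaifietbiod/ → kuzoxaifietebiod.
Rule 3 (final devoicing): /d/ is a voiced stop in word-final position, so it devoices to [t]. /kuzoxaifietebiod/ → kuzoxaifietebiot.

kuzoxaifietebiot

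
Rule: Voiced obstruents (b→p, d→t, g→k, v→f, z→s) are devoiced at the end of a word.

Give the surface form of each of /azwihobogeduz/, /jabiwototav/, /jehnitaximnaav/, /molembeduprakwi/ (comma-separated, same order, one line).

/azwihobogeduz/: /z/ is a voiced obstruent in word-final position, so it devoices to [s]. → [azwihobogedus].
/jabiwototav/: /v/ is a voiced obstruent in word-final position, so it devoices to [f]. → [jabiwototaf].
/jehnitaximnaav/: /v/ is a voiced obstruent in word-final position, so it devoices to [f]. → [jehnitaximnaaf].
/molembeduprakwi/: the rule's environment is not met; surfaces unchanged as [molembeduprakwi].

azwihobogedus, jabiwototaf, jehnitaximnaaf, molembeduprakwi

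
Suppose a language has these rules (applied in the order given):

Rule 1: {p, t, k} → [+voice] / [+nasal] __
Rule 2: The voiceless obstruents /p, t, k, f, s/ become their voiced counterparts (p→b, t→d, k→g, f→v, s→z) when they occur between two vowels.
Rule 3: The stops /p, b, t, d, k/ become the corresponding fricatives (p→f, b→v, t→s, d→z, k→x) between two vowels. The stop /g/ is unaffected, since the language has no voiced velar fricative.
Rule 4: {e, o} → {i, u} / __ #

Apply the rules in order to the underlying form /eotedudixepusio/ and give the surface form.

Rule 1 (post-nasal voicing): no segment meets the environment; /eotedudixepusio/ is unchanged.
Rule 2 (intervocalic voicing): /t/ is a voiceless obstruent between vowels /o/ and /e/, so it voices to [d]. /p/ is a voiceless obstruent between vowels /e/ and /u/, so it voices to [b]. /s/ is a voiceless obstruent between vowels /u/ and /i/, so it voices to [z]. /eotedudixepusio/ → eodedudixebuzio.
Rule 3 (intervocalic spirantization): /d/ is a stop between vowels /o/ and /e/, so it spirantizes to the fricative [z]. /d/ is a stop between vowels /e/ and /u/, so it spirantizes to the fricative [z]. /d/ is a stop between vowels /u/ and /i/, so it spirantizes to the fricative [z]. /b/ is a stop between vowels /e/ and /u/, so it spirantizes to the fricative [v]. /eodedudixebuzio/ → eozezuzixevuzio.
Rule 4 (final vowel raising): /o/ is a mid vowel in word-final position, so it raises to [u]. /eozezuzixevuzio/ → eozezuzixevuziu.

eozezuzixevuziu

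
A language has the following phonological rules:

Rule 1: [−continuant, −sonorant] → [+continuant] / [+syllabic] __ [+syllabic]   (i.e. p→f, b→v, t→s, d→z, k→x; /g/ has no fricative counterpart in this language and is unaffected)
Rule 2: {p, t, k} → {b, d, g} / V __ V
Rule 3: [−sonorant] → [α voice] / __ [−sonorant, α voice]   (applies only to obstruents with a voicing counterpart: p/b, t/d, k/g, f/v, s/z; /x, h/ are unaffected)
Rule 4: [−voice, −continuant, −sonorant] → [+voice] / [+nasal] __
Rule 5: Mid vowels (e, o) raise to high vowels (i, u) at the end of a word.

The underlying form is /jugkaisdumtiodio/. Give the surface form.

Rule 1 (intervocalic spirantization): /d/ is a stop between vowels /o/ and /i/, so it spirantizes to the fricative [z]. /jugkaisdumtiodio/ → jugkaisdumtiozio.
Rule 2 (intervocalic voicing): no segment meets the environment; /jugkaisdumtiozio/ is unchanged.
Rule 3 (regressive voicing assimilation): /g/ precedes the voiceless obstruent /k/, so it devoices to [k] by assimilation. /s/ precedes the voiced obstruent /d/, so it voices to [z] by assimilation. /jugkaisdumtiozio/ → jukkaizdumtiozio.
Rule 4 (post-nasal voicing): /t/ is a voiceless stop immediately after the nasal /m/, so it voices to [d]. /jukkaizdumtiozio/ → jukkaizdumdiozio.
Rule 5 (final vowel raising): /o/ is a mid vowel in word-final position, so it raises to [u]. /jukkaizdumdiozio/ → jukkaizdumdioziu.

jukkaizdumdioziu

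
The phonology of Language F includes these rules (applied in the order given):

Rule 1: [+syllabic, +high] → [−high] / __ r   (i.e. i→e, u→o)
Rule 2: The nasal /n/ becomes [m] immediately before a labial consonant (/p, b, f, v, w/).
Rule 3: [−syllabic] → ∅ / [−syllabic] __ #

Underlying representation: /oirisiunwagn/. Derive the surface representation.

Rule 1 (pre-rhotic lowering): /i/ is a high vowel immediately before /r/, so it lowers to [e]. /oirisiunwagn/ → oerisiunwagn.
Rule 2 (nasal place assimilation): /n/ precedes the labial consonant /w/, so it assimilates in place to [m]. /oerisiunwagn/ → oerisiumwagn.
Rule 3 (final cluster simplification): /n/ is the second consonant of a word-final cluster /gn/, so it deletes. /oerisiumwagn/ → oerisiumwag.

oerisiumwag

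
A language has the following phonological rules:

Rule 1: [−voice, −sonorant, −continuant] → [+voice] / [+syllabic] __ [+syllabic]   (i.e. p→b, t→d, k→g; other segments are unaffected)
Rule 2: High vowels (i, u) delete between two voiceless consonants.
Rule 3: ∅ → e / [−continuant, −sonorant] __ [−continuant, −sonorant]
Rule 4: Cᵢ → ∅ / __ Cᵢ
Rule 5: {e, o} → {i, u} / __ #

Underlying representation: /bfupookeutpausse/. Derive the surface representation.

bfuboogeutepausi

Rule 1 (intervocalic voicing): /p/ is a voiceless stop between vowels /u/ and /o/, so it voices to [b]. /k/ is a voiceless stop between vowels /o/ and /e/, so it voices to [g]. /bfupookeutpausse/ → bfuboogeutpausse.
Rule 2 (high vowel syncope): no segment meets the environment; /bfuboogeutpausse/ is unchanged.
Rule 3 (stop-cluster e-epenthesis): /t/ and /p/ form a stop–stop cluster, so [e] is inserted between them. /bfuboogeutpausse/ → bfuboogeutepausse.
Rule 4 (degemination): /ss/ is a geminate; the first /s/ deletes. /bfuboogeutepausse/ → bfuboogeutepause.
Rule 5 (final vowel raising): /e/ is a mid vowel in word-final position, so it raises to [i]. /bfuboogeutepause/ → bfuboogeutepausi.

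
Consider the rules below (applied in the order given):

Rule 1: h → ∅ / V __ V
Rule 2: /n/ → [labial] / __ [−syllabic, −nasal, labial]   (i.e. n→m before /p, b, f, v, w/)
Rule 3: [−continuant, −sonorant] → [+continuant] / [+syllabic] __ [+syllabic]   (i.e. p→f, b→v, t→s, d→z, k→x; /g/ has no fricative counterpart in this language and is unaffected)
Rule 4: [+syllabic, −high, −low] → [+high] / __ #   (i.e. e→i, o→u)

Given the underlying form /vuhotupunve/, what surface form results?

Rule 1 (intervocalic h-deletion): /h/ occurs between vowels /u/ and /o/, so it deletes. /vuhotupunve/ → vuotupunve.
Rule 2 (nasal place assimilation): /n/ precedes the labial consonant /v/, so it assimilates in place to [m]. /vuotupunve/ → vuotupumve.
Rule 3 (intervocalic spirantization): /t/ is a stop between vowels /o/ and /u/, so it spirantizes to the fricative [s]. /p/ is a stop between vowels /u/ and /u/, so it spirantizes to the fricative [f]. /vuotupumve/ → vuosufumve.
Rule 4 (final vowel raising): /e/ is a mid vowel in word-final position, so it raises to [i]. /vuosufumve/ → vuosufumvi.

vuosufumvi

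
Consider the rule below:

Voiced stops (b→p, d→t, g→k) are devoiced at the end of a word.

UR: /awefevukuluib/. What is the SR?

awefevukuluip

/b/ is a voiced stop in word-final position, so it devoices to [p].
Surface form: [awefevukuluip].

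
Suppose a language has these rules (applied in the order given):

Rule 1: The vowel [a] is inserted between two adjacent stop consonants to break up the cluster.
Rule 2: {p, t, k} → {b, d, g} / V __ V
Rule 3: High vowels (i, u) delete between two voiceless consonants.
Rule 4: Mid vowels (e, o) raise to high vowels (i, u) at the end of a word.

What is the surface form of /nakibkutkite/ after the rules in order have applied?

nagibagudagidi

Rule 1 (stop-cluster a-epenthesis): /b/ and /k/ form a stop–stop cluster, so [a] is inserted between them. /t/ and /k/ form a stop–stop cluster, so [a] is inserted between them. /nakibkutkite/ → nakibakutakite.
Rule 2 (intervocalic voicing): /k/ is a voiceless stop between vowels /a/ and /i/, so it voices to [g]. /k/ is a voiceless stop between vowels /a/ and /u/, so it voices to [g]. /t/ is a voiceless stop between vowels /u/ and /a/, so it voices to [d]. /k/ is a voiceless stop between vowels /a/ and /i/, so it voices to [g]. /t/ is a voiceless stop between vowels /i/ and /e/, so it voices to [d]. /nakibakutakite/ → nagibagudagide.
Rule 3 (high vowel syncope): no segment meets the environment; /nagibagudagide/ is unchanged.
Rule 4 (final vowel raising): /e/ is a mid vowel in word-final position, so it raises to [i]. /nagibagudagide/ → nagibagudagidi.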